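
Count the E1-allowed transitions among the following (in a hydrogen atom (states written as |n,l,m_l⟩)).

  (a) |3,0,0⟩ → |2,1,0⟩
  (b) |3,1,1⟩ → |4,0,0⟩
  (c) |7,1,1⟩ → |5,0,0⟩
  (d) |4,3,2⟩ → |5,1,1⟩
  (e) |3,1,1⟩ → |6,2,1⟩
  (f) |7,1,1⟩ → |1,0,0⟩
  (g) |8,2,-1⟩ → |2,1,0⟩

6

(a) allowed
(b) allowed
(c) allowed
(d) forbidden — Δl = -2 (E1 requires Δl = ±1)
(e) allowed
(f) allowed
(g) allowed
Total allowed: 6 of 7.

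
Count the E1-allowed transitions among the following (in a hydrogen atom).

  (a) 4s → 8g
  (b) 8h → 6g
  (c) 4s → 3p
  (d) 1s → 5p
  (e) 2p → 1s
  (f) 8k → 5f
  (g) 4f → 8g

5

(a) forbidden — Δl = +4 (E1 requires Δl = ±1)
(b) allowed
(c) allowed
(d) allowed
(e) allowed
(f) forbidden — Δl = -4 (E1 requires Δl = ±1)
(g) allowed
Total allowed: 5 of 7.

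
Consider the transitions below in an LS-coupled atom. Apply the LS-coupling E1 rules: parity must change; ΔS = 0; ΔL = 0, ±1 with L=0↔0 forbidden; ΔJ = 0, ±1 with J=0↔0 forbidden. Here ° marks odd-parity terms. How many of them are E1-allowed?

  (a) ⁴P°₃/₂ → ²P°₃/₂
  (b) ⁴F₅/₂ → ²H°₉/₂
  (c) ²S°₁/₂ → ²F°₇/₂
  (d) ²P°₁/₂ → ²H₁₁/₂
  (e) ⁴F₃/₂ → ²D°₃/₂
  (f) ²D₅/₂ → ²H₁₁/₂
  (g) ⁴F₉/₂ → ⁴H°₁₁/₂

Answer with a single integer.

0

(a) forbidden (parity, ΔS fail)
(b) forbidden (ΔS, ΔL, ΔJ fail)
(c) forbidden (parity, ΔL, ΔJ fail)
(d) forbidden (ΔL, ΔJ fail)
(e) forbidden (ΔS fails)
(f) forbidden (parity, ΔL, ΔJ fail)
(g) forbidden (ΔL fails)
Total allowed: 0 of 7.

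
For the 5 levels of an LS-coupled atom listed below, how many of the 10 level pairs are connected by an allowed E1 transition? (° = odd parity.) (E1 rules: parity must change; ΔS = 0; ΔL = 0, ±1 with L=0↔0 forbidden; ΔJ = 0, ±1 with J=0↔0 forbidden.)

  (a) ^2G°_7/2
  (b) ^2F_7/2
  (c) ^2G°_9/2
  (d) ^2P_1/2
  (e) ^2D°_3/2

(a)–(b): allowed.
(a)–(c): forbidden (parity).
(a)–(d): forbidden (ΔL, ΔJ).
(a)–(e): forbidden (parity, ΔL, ΔJ).
(b)–(c): allowed.
(b)–(d): forbidden (parity, ΔL, ΔJ).
(b)–(e): forbidden (ΔJ).
(c)–(d): forbidden (ΔL, ΔJ).
(c)–(e): forbidden (parity, ΔL, ΔJ).
(d)–(e): allowed.
Allowed pairs: 3 of 10.

3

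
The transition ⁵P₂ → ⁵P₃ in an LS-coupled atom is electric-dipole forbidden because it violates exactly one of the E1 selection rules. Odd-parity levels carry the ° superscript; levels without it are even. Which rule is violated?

parity

Parity must change: even → even — violated.
ΔS = 0: S: 2 → 2 — satisfied.
ΔL = 0, ±1 (not L=0↔0): L: 1 → 1, ΔL = +0 — satisfied.
ΔJ = 0, ±1 (not J=0↔0): J: 2 → 3, ΔJ = +1 — satisfied.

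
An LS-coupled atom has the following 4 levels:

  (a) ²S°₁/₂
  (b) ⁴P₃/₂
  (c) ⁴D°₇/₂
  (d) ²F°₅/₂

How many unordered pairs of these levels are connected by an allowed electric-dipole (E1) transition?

(a)–(b): forbidden (ΔS).
(a)–(c): forbidden (parity, ΔS, ΔL, ΔJ).
(a)–(d): forbidden (parity, ΔL, ΔJ).
(b)–(c): forbidden (ΔJ).
(b)–(d): forbidden (ΔS, ΔL).
(c)–(d): forbidden (parity, ΔS).
Allowed pairs: 0 of 6.

0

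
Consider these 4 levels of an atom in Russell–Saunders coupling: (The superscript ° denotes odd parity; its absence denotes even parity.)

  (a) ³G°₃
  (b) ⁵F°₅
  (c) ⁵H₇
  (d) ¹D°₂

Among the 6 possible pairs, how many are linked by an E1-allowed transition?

0

(a)–(b): forbidden (parity, ΔS, ΔJ).
(a)–(c): forbidden (ΔS, ΔJ).
(a)–(d): forbidden (parity, ΔS, ΔL).
(b)–(c): forbidden (ΔL, ΔJ).
(b)–(d): forbidden (parity, ΔS, ΔJ).
(c)–(d): forbidden (ΔS, ΔL, ΔJ).
Allowed pairs: 0 of 6.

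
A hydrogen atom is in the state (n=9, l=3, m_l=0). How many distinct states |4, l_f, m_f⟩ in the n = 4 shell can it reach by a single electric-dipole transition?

E1 requires Δl = ±1, so l_f ∈ {2, 4}; with 0 ≤ l_f ≤ n_f−1 = 3, the allowed l_f values are {2}.
For l_f = 2: m_f ∈ {m_i−1, m_i, m_i+1} ∩ [−2, 2] = {-1, 0, 1} → 3 states.
Total: 3.

3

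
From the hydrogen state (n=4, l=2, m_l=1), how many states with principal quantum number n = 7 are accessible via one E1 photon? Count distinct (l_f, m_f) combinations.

E1 requires Δl = ±1, so l_f ∈ {1, 3}; with 0 ≤ l_f ≤ n_f−1 = 6, the allowed l_f values are {1, 3}.
For l_f = 1: m_f ∈ {m_i−1, m_i, m_i+1} ∩ [−1, 1] = {0, 1} → 2 states.
For l_f = 3: m_f ∈ {m_i−1, m_i, m_i+1} ∩ [−3, 3] = {0, 1, 2} → 3 states.
Total: 5.

5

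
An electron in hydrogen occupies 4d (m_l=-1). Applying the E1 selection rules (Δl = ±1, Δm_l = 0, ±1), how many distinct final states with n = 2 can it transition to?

E1 requires Δl = ±1, so l_f ∈ {1, 3}; with 0 ≤ l_f ≤ n_f−1 = 1, the allowed l_f values are {1}.
For l_f = 1: m_f ∈ {m_i−1, m_i, m_i+1} ∩ [−1, 1] = {-1, 0} → 2 states.
Total: 2.

2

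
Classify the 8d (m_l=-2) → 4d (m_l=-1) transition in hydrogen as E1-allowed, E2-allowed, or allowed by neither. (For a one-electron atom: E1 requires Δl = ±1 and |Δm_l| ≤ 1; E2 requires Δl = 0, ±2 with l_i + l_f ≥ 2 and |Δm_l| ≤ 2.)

E2

Δl = 2 − 2 = +0; l_i + l_f = 4.
Δm_l = +1.
E1 (Δl = ±1, |Δm_l| ≤ 1): not satisfied.
E2 (Δl = 0,±2, l_i+l_f ≥ 2, |Δm_l| ≤ 2): satisfied.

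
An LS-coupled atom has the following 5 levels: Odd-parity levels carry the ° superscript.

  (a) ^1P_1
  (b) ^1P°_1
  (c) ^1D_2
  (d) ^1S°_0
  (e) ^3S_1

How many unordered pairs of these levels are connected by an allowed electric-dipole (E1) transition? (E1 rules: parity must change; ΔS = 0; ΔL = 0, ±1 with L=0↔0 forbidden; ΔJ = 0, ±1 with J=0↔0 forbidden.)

3

(a)–(b): allowed.
(a)–(c): forbidden (parity).
(a)–(d): allowed.
(a)–(e): forbidden (parity, ΔS).
(b)–(c): allowed.
(b)–(d): forbidden (parity).
(b)–(e): forbidden (ΔS).
(c)–(d): forbidden (ΔL, ΔJ).
(c)–(e): forbidden (parity, ΔS, ΔL).
(d)–(e): forbidden (ΔS, ΔL).
Allowed pairs: 3 of 10.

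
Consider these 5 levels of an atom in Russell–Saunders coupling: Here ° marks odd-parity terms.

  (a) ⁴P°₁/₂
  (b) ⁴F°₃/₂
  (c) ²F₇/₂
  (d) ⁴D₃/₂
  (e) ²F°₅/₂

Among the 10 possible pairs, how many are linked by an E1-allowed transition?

(a)–(b): forbidden (parity, ΔL).
(a)–(c): forbidden (ΔS, ΔL, ΔJ).
(a)–(d): allowed.
(a)–(e): forbidden (parity, ΔS, ΔL, ΔJ).
(b)–(c): forbidden (ΔS, ΔJ).
(b)–(d): allowed.
(b)–(e): forbidden (parity, ΔS).
(c)–(d): forbidden (parity, ΔS, ΔJ).
(c)–(e): allowed.
(d)–(e): forbidden (ΔS).
Allowed pairs: 3 of 10.

3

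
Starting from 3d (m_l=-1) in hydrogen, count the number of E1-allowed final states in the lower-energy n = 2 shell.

2

E1 requires Δl = ±1, so l_f ∈ {1, 3}; with 0 ≤ l_f ≤ n_f−1 = 1, the allowed l_f values are {1}.
For l_f = 1: m_f ∈ {m_i−1, m_i, m_i+1} ∩ [−1, 1] = {-1, 0} → 2 states.
Total: 2.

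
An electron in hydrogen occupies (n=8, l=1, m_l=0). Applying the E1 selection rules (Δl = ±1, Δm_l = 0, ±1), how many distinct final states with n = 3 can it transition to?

E1 requires Δl = ±1, so l_f ∈ {0, 2}; with 0 ≤ l_f ≤ n_f−1 = 2, the allowed l_f values are {0, 2}.
For l_f = 0: m_f ∈ {m_i−1, m_i, m_i+1} ∩ [−0, 0] = {0} → 1 state.
For l_f = 2: m_f ∈ {m_i−1, m_i, m_i+1} ∩ [−2, 2] = {-1, 0, 1} → 3 states.
Total: 4.

4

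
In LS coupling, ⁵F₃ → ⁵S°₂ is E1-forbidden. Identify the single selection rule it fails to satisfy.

the ΔL = 0, ±1 rule

Reading off the term symbols: S 2→2, L 3→0, J 3→2, parity even→odd.
ΔS = 0: S: 2 → 2 — passes.
ΔL = 0, ±1 (not L=0↔0): L: 3 → 0, ΔL = -3 — fails.
Parity must change: even → odd — passes.
ΔJ = 0, ±1 (not J=0↔0): J: 3 → 2, ΔJ = -1 — passes.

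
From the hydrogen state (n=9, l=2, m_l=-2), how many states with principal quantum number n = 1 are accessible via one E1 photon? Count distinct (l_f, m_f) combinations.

0

E1 requires l_f ∈ {1, 3}, but neither lies in [0, 0], so no final state is reachable.
Total: 0.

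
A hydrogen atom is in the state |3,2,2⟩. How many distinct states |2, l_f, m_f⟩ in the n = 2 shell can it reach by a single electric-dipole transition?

1

E1 requires Δl = ±1, so l_f ∈ {1, 3}; with 0 ≤ l_f ≤ n_f−1 = 1, the allowed l_f values are {1}.
For l_f = 1: m_f ∈ {m_i−1, m_i, m_i+1} ∩ [−1, 1] = {1} → 1 state.
Total: 1.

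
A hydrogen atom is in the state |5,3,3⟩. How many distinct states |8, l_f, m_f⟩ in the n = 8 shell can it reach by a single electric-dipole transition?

4

E1 requires Δl = ±1, so l_f ∈ {2, 4}; with 0 ≤ l_f ≤ n_f−1 = 7, the allowed l_f values are {2, 4}.
For l_f = 2: m_f ∈ {m_i−1, m_i, m_i+1} ∩ [−2, 2] = {2} → 1 state.
For l_f = 4: m_f ∈ {m_i−1, m_i, m_i+1} ∩ [−4, 4] = {2, 3, 4} → 3 states.
Total: 4.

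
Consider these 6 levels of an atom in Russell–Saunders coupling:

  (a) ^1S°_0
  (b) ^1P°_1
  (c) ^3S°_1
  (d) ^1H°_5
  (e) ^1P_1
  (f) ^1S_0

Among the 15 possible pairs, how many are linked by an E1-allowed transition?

3

(a)–(b): forbidden (parity).
(a)–(c): forbidden (parity, ΔS, ΔL).
(a)–(d): forbidden (parity, ΔL, ΔJ).
(a)–(e): allowed.
(a)–(f): forbidden (ΔL, ΔJ).
(b)–(c): forbidden (parity, ΔS).
(b)–(d): forbidden (parity, ΔL, ΔJ).
(b)–(e): allowed.
(b)–(f): allowed.
(c)–(d): forbidden (parity, ΔS, ΔL, ΔJ).
(c)–(e): forbidden (ΔS).
(c)–(f): forbidden (ΔS, ΔL).
(d)–(e): forbidden (ΔL, ΔJ).
(d)–(f): forbidden (ΔL, ΔJ).
(e)–(f): forbidden (parity).
Allowed pairs: 3 of 15.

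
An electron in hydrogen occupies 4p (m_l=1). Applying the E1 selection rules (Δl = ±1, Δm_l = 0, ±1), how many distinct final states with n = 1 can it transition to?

1

E1 requires Δl = ±1, so l_f ∈ {0, 2}; with 0 ≤ l_f ≤ n_f−1 = 0, the allowed l_f values are {0}.
For l_f = 0: m_f ∈ {m_i−1, m_i, m_i+1} ∩ [−0, 0] = {0} → 1 state.
Total: 1.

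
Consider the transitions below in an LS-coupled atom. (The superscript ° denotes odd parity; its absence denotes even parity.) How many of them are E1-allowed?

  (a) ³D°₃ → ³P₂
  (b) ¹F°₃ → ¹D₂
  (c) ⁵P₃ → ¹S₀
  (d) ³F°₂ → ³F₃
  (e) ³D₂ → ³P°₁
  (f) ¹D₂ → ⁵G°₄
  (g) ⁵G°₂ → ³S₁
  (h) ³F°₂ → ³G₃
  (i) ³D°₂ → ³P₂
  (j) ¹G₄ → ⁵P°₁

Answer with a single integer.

6

(a) allowed
(b) allowed
(c) forbidden (parity, ΔS, ΔJ fail)
(d) allowed
(e) allowed
(f) forbidden (ΔS, ΔL, ΔJ fail)
(g) forbidden (ΔS, ΔL fail)
(h) allowed
(i) allowed
(j) forbidden (ΔS, ΔL, ΔJ fail)
Total allowed: 6 of 10.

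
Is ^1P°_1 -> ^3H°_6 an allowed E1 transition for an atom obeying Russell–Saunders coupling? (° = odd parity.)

forbidden

Parity must change: odd → odd — ✗.
ΔS = 0: S: 0 → 1 — ✗.
ΔL = 0, ±1 (not L=0↔0): L: 1 → 5, ΔL = +4 — ✗.
ΔJ = 0, ±1 (not J=0↔0): J: 1 → 6, ΔJ = +5 — ✗.
Rule(s) violated: parity, ΔS, ΔL, ΔJ.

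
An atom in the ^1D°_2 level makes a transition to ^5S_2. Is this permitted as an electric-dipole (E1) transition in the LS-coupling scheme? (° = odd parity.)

Initial level: S=0, L=2, J=2, parity odd. Final level: S=2, L=0, J=2, parity even.
ΔS = 0: S: 0 → 2 — fails.
ΔL = 0, ±1 (not L=0↔0): L: 2 → 0, ΔL = -2 — fails.
ΔJ = 0, ±1 (not J=0↔0): J: 2 → 2, ΔJ = +0 — ok.
Parity must change: odd → even — ok.
Rule(s) violated: ΔS, ΔL.

forbidden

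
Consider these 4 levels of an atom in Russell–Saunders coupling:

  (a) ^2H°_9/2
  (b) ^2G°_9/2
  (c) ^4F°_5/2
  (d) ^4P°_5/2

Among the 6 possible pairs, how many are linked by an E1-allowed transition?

0

(a)–(b): forbidden (parity).
(a)–(c): forbidden (parity, ΔS, ΔL, ΔJ).
(a)–(d): forbidden (parity, ΔS, ΔL, ΔJ).
(b)–(c): forbidden (parity, ΔS, ΔJ).
(b)–(d): forbidden (parity, ΔS, ΔL, ΔJ).
(c)–(d): forbidden (parity, ΔL).
Allowed pairs: 0 of 6.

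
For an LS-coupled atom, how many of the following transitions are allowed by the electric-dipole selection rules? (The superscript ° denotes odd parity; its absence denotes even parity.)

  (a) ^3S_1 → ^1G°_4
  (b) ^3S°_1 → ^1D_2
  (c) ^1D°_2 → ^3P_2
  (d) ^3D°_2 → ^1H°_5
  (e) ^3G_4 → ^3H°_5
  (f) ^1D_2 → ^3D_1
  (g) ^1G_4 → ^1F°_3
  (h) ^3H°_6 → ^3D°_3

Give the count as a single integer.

(a) forbidden (ΔS, ΔL, ΔJ fail)
(b) forbidden (ΔS, ΔL fail)
(c) forbidden (ΔS fails)
(d) forbidden (parity, ΔS, ΔL, ΔJ fail)
(e) allowed
(f) forbidden (parity, ΔS fail)
(g) allowed
(h) forbidden (parity, ΔL, ΔJ fail)
Total allowed: 2 of 8.

2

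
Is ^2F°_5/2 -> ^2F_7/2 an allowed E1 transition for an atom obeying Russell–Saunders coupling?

allowed

Reading off the term symbols: S 1/2→1/2, L 3→3, J 5/2→7/2, parity odd→even.
ΔJ = 0, ±1 (not J=0↔0): J: 5/2 → 7/2, ΔJ = +1 — satisfied.
ΔL = 0, ±1 (not L=0↔0): L: 3 → 3, ΔL = +0 — satisfied.
ΔS = 0: S: 1/2 → 1/2 — satisfied.
Parity must change: odd → even — satisfied.
All four E1 rules are satisfied.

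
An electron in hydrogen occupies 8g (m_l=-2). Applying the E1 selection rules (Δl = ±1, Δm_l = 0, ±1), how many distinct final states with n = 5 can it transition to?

E1 requires Δl = ±1, so l_f ∈ {3, 5}; with 0 ≤ l_f ≤ n_f−1 = 4, the allowed l_f values are {3}.
For l_f = 3: m_f ∈ {m_i−1, m_i, m_i+1} ∩ [−3, 3] = {-3, -2, -1} → 3 states.
Total: 3.

3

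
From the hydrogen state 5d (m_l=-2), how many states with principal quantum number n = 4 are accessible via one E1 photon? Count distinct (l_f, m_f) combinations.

E1 requires Δl = ±1, so l_f ∈ {1, 3}; with 0 ≤ l_f ≤ n_f−1 = 3, the allowed l_f values are {1, 3}.
For l_f = 1: m_f ∈ {m_i−1, m_i, m_i+1} ∩ [−1, 1] = {-1} → 1 state.
For l_f = 3: m_f ∈ {m_i−1, m_i, m_i+1} ∩ [−3, 3] = {-3, -2, -1} → 3 states.
Total: 4.

4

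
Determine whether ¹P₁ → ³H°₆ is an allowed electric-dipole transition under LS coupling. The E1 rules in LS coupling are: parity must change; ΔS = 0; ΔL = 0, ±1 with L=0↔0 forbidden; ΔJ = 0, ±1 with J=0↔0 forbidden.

forbidden

Initial level: S=0, L=1, J=1, parity even. Final level: S=1, L=5, J=6, parity odd.
Parity must change: even → odd — ✓.
ΔS = 0: S: 0 → 1 — ✗.
ΔL = 0, ±1 (not L=0↔0): L: 1 → 5, ΔL = +4 — ✗.
ΔJ = 0, ±1 (not J=0↔0): J: 1 → 6, ΔJ = +5 — ✗.
Rule(s) violated: ΔS, ΔL, ΔJ.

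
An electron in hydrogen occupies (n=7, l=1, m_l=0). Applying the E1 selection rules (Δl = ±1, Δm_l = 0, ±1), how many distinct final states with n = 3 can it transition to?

4

E1 requires Δl = ±1, so l_f ∈ {0, 2}; with 0 ≤ l_f ≤ n_f−1 = 2, the allowed l_f values are {0, 2}.
For l_f = 0: m_f ∈ {m_i−1, m_i, m_i+1} ∩ [−0, 0] = {0} → 1 state.
For l_f = 2: m_f ∈ {m_i−1, m_i, m_i+1} ∩ [−2, 2] = {-1, 0, 1} → 3 states.
Total: 4.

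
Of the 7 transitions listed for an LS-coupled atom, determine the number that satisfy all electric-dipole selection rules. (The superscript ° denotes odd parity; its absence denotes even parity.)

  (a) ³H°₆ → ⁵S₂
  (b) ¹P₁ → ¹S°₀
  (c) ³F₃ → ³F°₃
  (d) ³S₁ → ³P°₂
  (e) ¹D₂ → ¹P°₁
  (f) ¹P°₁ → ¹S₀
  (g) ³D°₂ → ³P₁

6

(a) forbidden (ΔS, ΔL, ΔJ fail)
(b) allowed
(c) allowed
(d) allowed
(e) allowed
(f) allowed
(g) allowed
Total allowed: 6 of 7.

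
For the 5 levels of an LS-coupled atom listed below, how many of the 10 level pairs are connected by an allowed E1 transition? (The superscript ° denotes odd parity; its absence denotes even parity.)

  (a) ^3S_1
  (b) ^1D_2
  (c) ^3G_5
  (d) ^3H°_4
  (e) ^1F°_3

(a)–(b): forbidden (parity, ΔS, ΔL).
(a)–(c): forbidden (parity, ΔL, ΔJ).
(a)–(d): forbidden (ΔL, ΔJ).
(a)–(e): forbidden (ΔS, ΔL, ΔJ).
(b)–(c): forbidden (parity, ΔS, ΔL, ΔJ).
(b)–(d): forbidden (ΔS, ΔL, ΔJ).
(b)–(e): allowed.
(c)–(d): allowed.
(c)–(e): forbidden (ΔS, ΔJ).
(d)–(e): forbidden (parity, ΔS, ΔL).
Allowed pairs: 2 of 10.

2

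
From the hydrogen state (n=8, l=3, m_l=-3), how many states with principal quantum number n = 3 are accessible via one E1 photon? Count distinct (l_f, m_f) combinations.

1

E1 requires Δl = ±1, so l_f ∈ {2, 4}; with 0 ≤ l_f ≤ n_f−1 = 2, the allowed l_f values are {2}.
For l_f = 2: m_f ∈ {m_i−1, m_i, m_i+1} ∩ [−2, 2] = {-2} → 1 state.
Total: 1.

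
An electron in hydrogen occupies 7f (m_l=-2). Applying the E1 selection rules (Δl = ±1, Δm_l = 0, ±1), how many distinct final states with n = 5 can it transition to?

5

E1 requires Δl = ±1, so l_f ∈ {2, 4}; with 0 ≤ l_f ≤ n_f−1 = 4, the allowed l_f values are {2, 4}.
For l_f = 2: m_f ∈ {m_i−1, m_i, m_i+1} ∩ [−2, 2] = {-2, -1} → 2 states.
For l_f = 4: m_f ∈ {m_i−1, m_i, m_i+1} ∩ [−4, 4] = {-3, -2, -1} → 3 states.
Total: 5.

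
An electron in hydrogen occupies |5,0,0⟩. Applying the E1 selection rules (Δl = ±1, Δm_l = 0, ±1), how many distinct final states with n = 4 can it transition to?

E1 requires Δl = ±1, so l_f ∈ {-1, 1}; with 0 ≤ l_f ≤ n_f−1 = 3, the allowed l_f values are {1}.
For l_f = 1: m_f ∈ {m_i−1, m_i, m_i+1} ∩ [−1, 1] = {-1, 0, 1} → 3 states.
Total: 3.

3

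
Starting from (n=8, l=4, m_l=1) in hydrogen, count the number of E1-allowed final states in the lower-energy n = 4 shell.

E1 requires Δl = ±1, so l_f ∈ {3, 5}; with 0 ≤ l_f ≤ n_f−1 = 3, the allowed l_f values are {3}.
For l_f = 3: m_f ∈ {m_i−1, m_i, m_i+1} ∩ [−3, 3] = {0, 1, 2} → 3 states.
Total: 3.

3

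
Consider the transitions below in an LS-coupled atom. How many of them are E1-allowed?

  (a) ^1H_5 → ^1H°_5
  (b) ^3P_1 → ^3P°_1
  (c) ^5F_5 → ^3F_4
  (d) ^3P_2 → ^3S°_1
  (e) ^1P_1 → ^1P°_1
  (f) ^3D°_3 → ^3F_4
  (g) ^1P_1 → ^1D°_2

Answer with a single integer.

(a) allowed
(b) allowed
(c) forbidden (parity, ΔS fail)
(d) allowed
(e) allowed
(f) allowed
(g) allowed
Total allowed: 6 of 7.

6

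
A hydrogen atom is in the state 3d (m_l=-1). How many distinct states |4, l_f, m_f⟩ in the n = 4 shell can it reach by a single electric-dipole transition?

5

E1 requires Δl = ±1, so l_f ∈ {1, 3}; with 0 ≤ l_f ≤ n_f−1 = 3, the allowed l_f values are {1, 3}.
For l_f = 1: m_f ∈ {m_i−1, m_i, m_i+1} ∩ [−1, 1] = {-1, 0} → 2 states.
For l_f = 3: m_f ∈ {m_i−1, m_i, m_i+1} ∩ [−3, 3] = {-2, -1, 0} → 3 states.
Total: 5.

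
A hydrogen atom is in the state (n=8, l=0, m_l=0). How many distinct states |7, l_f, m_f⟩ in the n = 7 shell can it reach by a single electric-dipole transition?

3

E1 requires Δl = ±1, so l_f ∈ {-1, 1}; with 0 ≤ l_f ≤ n_f−1 = 6, the allowed l_f values are {1}.
For l_f = 1: m_f ∈ {m_i−1, m_i, m_i+1} ∩ [−1, 1] = {-1, 0, 1} → 3 states.
Total: 3.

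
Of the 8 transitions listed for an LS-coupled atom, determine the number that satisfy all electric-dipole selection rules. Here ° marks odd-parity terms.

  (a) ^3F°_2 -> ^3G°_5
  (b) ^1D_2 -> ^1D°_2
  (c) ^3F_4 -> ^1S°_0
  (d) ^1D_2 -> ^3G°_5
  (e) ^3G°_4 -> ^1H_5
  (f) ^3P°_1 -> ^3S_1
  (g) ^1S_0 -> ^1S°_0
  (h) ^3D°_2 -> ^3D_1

(a) forbidden (parity, ΔJ fail)
(b) allowed
(c) forbidden (ΔS, ΔL, ΔJ fail)
(d) forbidden (ΔS, ΔL, ΔJ fail)
(e) forbidden (ΔS fails)
(f) allowed
(g) forbidden (ΔL, ΔJ fail)
(h) allowed
Total allowed: 3 of 8.

3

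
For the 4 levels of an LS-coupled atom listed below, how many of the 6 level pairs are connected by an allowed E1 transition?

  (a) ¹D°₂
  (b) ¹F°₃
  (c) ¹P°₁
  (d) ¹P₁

2

(a)–(b): forbidden (parity).
(a)–(c): forbidden (parity).
(a)–(d): allowed.
(b)–(c): forbidden (parity, ΔL, ΔJ).
(b)–(d): forbidden (ΔL, ΔJ).
(c)–(d): allowed.
Allowed pairs: 2 of 6.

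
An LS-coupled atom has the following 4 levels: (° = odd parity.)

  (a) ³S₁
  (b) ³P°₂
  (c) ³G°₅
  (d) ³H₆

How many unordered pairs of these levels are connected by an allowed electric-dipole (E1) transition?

2

(a)–(b): allowed.
(a)–(c): forbidden (ΔL, ΔJ).
(a)–(d): forbidden (parity, ΔL, ΔJ).
(b)–(c): forbidden (parity, ΔL, ΔJ).
(b)–(d): forbidden (ΔL, ΔJ).
(c)–(d): allowed.
Allowed pairs: 2 of 6.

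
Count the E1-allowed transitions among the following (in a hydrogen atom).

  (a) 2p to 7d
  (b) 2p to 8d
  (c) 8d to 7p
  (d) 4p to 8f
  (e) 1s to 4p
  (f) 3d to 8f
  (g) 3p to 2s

(a) allowed
(b) allowed
(c) allowed
(d) forbidden — Δl = +2 (E1 requires Δl = ±1)
(e) allowed
(f) allowed
(g) allowed
Total allowed: 6 of 7.

6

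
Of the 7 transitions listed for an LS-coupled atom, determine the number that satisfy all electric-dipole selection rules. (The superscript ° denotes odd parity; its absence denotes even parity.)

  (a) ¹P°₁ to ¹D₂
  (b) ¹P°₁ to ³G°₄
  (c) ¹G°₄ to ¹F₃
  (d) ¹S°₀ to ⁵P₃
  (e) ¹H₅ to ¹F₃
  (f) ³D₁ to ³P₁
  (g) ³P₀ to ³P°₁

3

(a) allowed
(b) forbidden (parity, ΔS, ΔL, ΔJ fail)
(c) allowed
(d) forbidden (ΔS, ΔJ fail)
(e) forbidden (parity, ΔL, ΔJ fail)
(f) forbidden (parity fails)
(g) allowed
Total allowed: 3 of 7.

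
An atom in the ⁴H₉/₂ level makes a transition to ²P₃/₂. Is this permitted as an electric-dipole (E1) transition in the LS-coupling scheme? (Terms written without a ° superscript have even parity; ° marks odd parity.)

Reading off the term symbols: S 3/2→1/2, L 5→1, J 9/2→3/2, parity even→even.
Parity must change: even → even — ✗.
ΔS = 0: S: 3/2 → 1/2 — ✗.
ΔL = 0, ±1 (not L=0↔0): L: 5 → 1, ΔL = -4 — ✗.
ΔJ = 0, ±1 (not J=0↔0): J: 9/2 → 3/2, ΔJ = -3 — ✗.
Rule(s) violated: parity, ΔS, ΔL, ΔJ.

forbidden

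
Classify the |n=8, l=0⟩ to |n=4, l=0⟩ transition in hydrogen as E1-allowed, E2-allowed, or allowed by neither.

neither

Δl = 0 − 0 = +0; l_i + l_f = 0.
E1 (Δl = ±1): not satisfied.
E2 (Δl = 0,±2, l_i+l_f ≥ 2): not satisfied.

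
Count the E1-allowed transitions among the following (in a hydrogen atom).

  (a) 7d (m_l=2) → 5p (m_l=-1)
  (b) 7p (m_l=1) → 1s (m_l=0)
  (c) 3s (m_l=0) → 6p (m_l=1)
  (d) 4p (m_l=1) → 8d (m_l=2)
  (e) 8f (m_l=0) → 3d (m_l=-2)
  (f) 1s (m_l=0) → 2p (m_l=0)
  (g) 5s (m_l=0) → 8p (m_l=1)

(a) forbidden — Δm_l = -3 (E1 requires Δm_l = 0, ±1)
(b) allowed
(c) allowed
(d) allowed
(e) forbidden — Δm_l = -2 (E1 requires Δm_l = 0, ±1)
(f) allowed
(g) allowed
Total allowed: 5 of 7.

5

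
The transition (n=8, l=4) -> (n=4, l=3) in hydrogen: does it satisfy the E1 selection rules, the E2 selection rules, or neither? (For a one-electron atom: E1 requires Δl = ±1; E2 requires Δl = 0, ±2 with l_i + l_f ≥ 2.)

E1

Δl = 3 − 4 = -1; l_i + l_f = 7.
E1 (Δl = ±1): satisfied.
E2 (Δl = 0,±2, l_i+l_f ≥ 2): not satisfied.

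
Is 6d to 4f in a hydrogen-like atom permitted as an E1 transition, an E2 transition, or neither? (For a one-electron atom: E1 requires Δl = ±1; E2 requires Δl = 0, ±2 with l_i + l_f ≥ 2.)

Δl = 3 − 2 = +1; l_i + l_f = 5.
E1 (Δl = ±1): satisfied.
E2 (Δl = 0,±2, l_i+l_f ≥ 2): not satisfied.

E1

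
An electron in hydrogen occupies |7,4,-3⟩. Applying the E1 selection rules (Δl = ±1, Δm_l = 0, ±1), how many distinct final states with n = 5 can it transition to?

E1 requires Δl = ±1, so l_f ∈ {3, 5}; with 0 ≤ l_f ≤ n_f−1 = 4, the allowed l_f values are {3}.
For l_f = 3: m_f ∈ {m_i−1, m_i, m_i+1} ∩ [−3, 3] = {-3, -2} → 2 states.
Total: 2.

2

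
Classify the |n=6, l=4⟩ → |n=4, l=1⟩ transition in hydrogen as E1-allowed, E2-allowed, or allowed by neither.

neither

Δl = 1 − 4 = -3; l_i + l_f = 5.
E1 (Δl = ±1): not satisfied.
E2 (Δl = 0,±2, l_i+l_f ≥ 2): not satisfied.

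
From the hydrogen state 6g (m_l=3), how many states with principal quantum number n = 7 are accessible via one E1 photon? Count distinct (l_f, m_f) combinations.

E1 requires Δl = ±1, so l_f ∈ {3, 5}; with 0 ≤ l_f ≤ n_f−1 = 6, the allowed l_f values are {3, 5}.
For l_f = 3: m_f ∈ {m_i−1, m_i, m_i+1} ∩ [−3, 3] = {2, 3} → 2 states.
For l_f = 5: m_f ∈ {m_i−1, m_i, m_i+1} ∩ [−5, 5] = {2, 3, 4} → 3 states.
Total: 5.

5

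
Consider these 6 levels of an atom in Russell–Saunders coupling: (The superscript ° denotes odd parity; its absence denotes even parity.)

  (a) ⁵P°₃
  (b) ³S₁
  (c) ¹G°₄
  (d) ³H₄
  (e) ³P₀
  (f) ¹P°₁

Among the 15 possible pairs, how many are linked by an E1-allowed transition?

0

(a)–(b): forbidden (ΔS, ΔJ).
(a)–(c): forbidden (parity, ΔS, ΔL).
(a)–(d): forbidden (ΔS, ΔL).
(a)–(e): forbidden (ΔS, ΔJ).
(a)–(f): forbidden (parity, ΔS, ΔJ).
(b)–(c): forbidden (ΔS, ΔL, ΔJ).
(b)–(d): forbidden (parity, ΔL, ΔJ).
(b)–(e): forbidden (parity).
(b)–(f): forbidden (ΔS).
(c)–(d): forbidden (ΔS).
(c)–(e): forbidden (ΔS, ΔL, ΔJ).
(c)–(f): forbidden (parity, ΔL, ΔJ).
(d)–(e): forbidden (parity, ΔL, ΔJ).
(d)–(f): forbidden (ΔS, ΔL, ΔJ).
(e)–(f): forbidden (ΔS).
Allowed pairs: 0 of 15.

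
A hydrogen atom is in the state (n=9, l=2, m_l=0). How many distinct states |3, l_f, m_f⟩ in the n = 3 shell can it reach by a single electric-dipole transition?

3

E1 requires Δl = ±1, so l_f ∈ {1, 3}; with 0 ≤ l_f ≤ n_f−1 = 2, the allowed l_f values are {1}.
For l_f = 1: m_f ∈ {m_i−1, m_i, m_i+1} ∩ [−1, 1] = {-1, 0, 1} → 3 states.
Total: 3.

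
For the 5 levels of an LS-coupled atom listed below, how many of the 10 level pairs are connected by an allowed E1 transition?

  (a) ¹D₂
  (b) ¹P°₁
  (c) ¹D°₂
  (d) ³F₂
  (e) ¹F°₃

(a)–(b): allowed.
(a)–(c): allowed.
(a)–(d): forbidden (parity, ΔS).
(a)–(e): allowed.
(b)–(c): forbidden (parity).
(b)–(d): forbidden (ΔS, ΔL).
(b)–(e): forbidden (parity, ΔL, ΔJ).
(c)–(d): forbidden (ΔS).
(c)–(e): forbidden (parity).
(d)–(e): forbidden (ΔS).
Allowed pairs: 3 of 10.

3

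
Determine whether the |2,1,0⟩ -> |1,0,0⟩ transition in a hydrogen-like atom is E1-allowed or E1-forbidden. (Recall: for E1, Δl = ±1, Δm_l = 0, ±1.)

Δl = 0 − 1 = -1; the E1 rule Δl = ±1 is satisfied.
m_l: 0 → 0 (Δm_l = +0). |Δm_l| ≤ 1 satisfied.
All E1 selection rules are satisfied.

allowed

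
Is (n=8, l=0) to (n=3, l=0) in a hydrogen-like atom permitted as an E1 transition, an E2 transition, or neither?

neither

Δl = 0 − 0 = +0; l_i + l_f = 0.
E1 (Δl = ±1): not satisfied.
E2 (Δl = 0,±2, l_i+l_f ≥ 2): not satisfied.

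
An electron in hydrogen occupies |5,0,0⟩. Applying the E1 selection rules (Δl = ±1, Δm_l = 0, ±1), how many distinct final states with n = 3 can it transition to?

3

E1 requires Δl = ±1, so l_f ∈ {-1, 1}; with 0 ≤ l_f ≤ n_f−1 = 2, the allowed l_f values are {1}.
For l_f = 1: m_f ∈ {m_i−1, m_i, m_i+1} ∩ [−1, 1] = {-1, 0, 1} → 3 states.
Total: 3.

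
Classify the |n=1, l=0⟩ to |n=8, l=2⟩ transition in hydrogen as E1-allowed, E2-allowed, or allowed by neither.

E2

Δl = 2 − 0 = +2; l_i + l_f = 2.
E1 (Δl = ±1): not satisfied.
E2 (Δl = 0,±2, l_i+l_f ≥ 2): satisfied.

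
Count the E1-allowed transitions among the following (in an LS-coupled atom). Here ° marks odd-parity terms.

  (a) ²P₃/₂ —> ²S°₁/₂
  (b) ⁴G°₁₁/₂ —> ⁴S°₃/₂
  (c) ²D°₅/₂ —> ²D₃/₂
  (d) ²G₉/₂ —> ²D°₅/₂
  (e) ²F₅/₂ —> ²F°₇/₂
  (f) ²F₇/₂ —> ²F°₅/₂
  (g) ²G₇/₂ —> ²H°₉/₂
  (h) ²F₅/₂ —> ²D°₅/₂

6

(a) allowed
(b) forbidden (parity, ΔL, ΔJ fail)
(c) allowed
(d) forbidden (ΔL, ΔJ fail)
(e) allowed
(f) allowed
(g) allowed
(h) allowed
Total allowed: 6 of 8.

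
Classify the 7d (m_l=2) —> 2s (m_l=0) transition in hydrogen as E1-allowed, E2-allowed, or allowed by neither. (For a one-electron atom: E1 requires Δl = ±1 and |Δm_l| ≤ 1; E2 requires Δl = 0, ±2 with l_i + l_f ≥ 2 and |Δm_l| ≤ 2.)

E2

Δl = 0 − 2 = -2; l_i + l_f = 2.
Δm_l = -2.
E1 (Δl = ±1, |Δm_l| ≤ 1): not satisfied.
E2 (Δl = 0,±2, l_i+l_f ≥ 2, |Δm_l| ≤ 2): satisfied.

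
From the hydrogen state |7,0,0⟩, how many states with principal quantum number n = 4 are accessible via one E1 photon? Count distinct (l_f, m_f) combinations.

E1 requires Δl = ±1, so l_f ∈ {-1, 1}; with 0 ≤ l_f ≤ n_f−1 = 3, the allowed l_f values are {1}.
For l_f = 1: m_f ∈ {m_i−1, m_i, m_i+1} ∩ [−1, 1] = {-1, 0, 1} → 3 states.
Total: 3.

3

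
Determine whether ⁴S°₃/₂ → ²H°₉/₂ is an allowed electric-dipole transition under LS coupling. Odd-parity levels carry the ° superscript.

Parity must change: odd → odd — fails.
ΔS = 0: S: 3/2 → 1/2 — fails.
ΔJ = 0, ±1 (not J=0↔0): J: 3/2 → 9/2, ΔJ = +3 — fails.
ΔL = 0, ±1 (not L=0↔0): L: 0 → 5, ΔL = +5 — fails.
Rule(s) violated: parity, ΔS, ΔL, ΔJ.

forbidden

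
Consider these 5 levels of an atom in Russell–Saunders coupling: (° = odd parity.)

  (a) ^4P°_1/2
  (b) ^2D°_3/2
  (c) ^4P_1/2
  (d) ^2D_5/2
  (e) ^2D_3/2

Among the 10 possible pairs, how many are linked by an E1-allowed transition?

(a)–(b): forbidden (parity, ΔS).
(a)–(c): allowed.
(a)–(d): forbidden (ΔS, ΔJ).
(a)–(e): forbidden (ΔS).
(b)–(c): forbidden (ΔS).
(b)–(d): allowed.
(b)–(e): allowed.
(c)–(d): forbidden (parity, ΔS, ΔJ).
(c)–(e): forbidden (parity, ΔS).
(d)–(e): forbidden (parity).
Allowed pairs: 3 of 10.

3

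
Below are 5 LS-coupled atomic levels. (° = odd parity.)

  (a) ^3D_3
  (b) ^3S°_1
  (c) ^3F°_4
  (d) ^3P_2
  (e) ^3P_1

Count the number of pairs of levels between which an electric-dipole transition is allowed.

3

(a)–(b): forbidden (ΔL, ΔJ).
(a)–(c): allowed.
(a)–(d): forbidden (parity).
(a)–(e): forbidden (parity, ΔJ).
(b)–(c): forbidden (parity, ΔL, ΔJ).
(b)–(d): allowed.
(b)–(e): allowed.
(c)–(d): forbidden (ΔL, ΔJ).
(c)–(e): forbidden (ΔL, ΔJ).
(d)–(e): forbidden (parity).
Allowed pairs: 3 of 10.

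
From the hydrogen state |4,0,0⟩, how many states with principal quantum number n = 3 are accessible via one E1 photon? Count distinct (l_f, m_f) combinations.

E1 requires Δl = ±1, so l_f ∈ {-1, 1}; with 0 ≤ l_f ≤ n_f−1 = 2, the allowed l_f values are {1}.
For l_f = 1: m_f ∈ {m_i−1, m_i, m_i+1} ∩ [−1, 1] = {-1, 0, 1} → 3 states.
Total: 3.

3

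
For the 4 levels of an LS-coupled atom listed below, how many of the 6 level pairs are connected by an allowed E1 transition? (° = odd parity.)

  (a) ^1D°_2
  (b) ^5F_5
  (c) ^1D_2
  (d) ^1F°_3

2

(a)–(b): forbidden (ΔS, ΔJ).
(a)–(c): allowed.
(a)–(d): forbidden (parity).
(b)–(c): forbidden (parity, ΔS, ΔJ).
(b)–(d): forbidden (ΔS, ΔJ).
(c)–(d): allowed.
Allowed pairs: 2 of 6.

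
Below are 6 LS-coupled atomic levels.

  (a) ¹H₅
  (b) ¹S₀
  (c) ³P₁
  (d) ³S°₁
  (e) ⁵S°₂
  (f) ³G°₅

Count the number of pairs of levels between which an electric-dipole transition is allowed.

(a)–(b): forbidden (parity, ΔL, ΔJ).
(a)–(c): forbidden (parity, ΔS, ΔL, ΔJ).
(a)–(d): forbidden (ΔS, ΔL, ΔJ).
(a)–(e): forbidden (ΔS, ΔL, ΔJ).
(a)–(f): forbidden (ΔS).
(b)–(c): forbidden (parity, ΔS).
(b)–(d): forbidden (ΔS, ΔL).
(b)–(e): forbidden (ΔS, ΔL, ΔJ).
(b)–(f): forbidden (ΔS, ΔL, ΔJ).
(c)–(d): allowed.
(c)–(e): forbidden (ΔS).
(c)–(f): forbidden (ΔL, ΔJ).
(d)–(e): forbidden (parity, ΔS, ΔL).
(d)–(f): forbidden (parity, ΔL, ΔJ).
(e)–(f): forbidden (parity, ΔS, ΔL, ΔJ).
Allowed pairs: 1 of 15.

1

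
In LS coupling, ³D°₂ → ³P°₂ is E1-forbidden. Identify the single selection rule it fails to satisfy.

Initial level: S=1, L=2, J=2, parity odd. Final level: S=1, L=1, J=2, parity odd.
Parity must change: odd → odd — violated.
ΔS = 0: S: 1 → 1 — satisfied.
ΔL = 0, ±1 (not L=0↔0): L: 2 → 1, ΔL = -1 — satisfied.
ΔJ = 0, ±1 (not J=0↔0): J: 2 → 2, ΔJ = +0 — satisfied.

parity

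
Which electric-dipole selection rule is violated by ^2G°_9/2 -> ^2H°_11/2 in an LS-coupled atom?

parity

Initial level: S=1/2, L=4, J=9/2, parity odd. Final level: S=1/2, L=5, J=11/2, parity odd.
Parity must change: odd → odd — ✗.
ΔJ = 0, ±1 (not J=0↔0): J: 9/2 → 11/2, ΔJ = +1 — ✓.
ΔL = 0, ±1 (not L=0↔0): L: 4 → 5, ΔL = +1 — ✓.
ΔS = 0: S: 1/2 → 1/2 — ✓.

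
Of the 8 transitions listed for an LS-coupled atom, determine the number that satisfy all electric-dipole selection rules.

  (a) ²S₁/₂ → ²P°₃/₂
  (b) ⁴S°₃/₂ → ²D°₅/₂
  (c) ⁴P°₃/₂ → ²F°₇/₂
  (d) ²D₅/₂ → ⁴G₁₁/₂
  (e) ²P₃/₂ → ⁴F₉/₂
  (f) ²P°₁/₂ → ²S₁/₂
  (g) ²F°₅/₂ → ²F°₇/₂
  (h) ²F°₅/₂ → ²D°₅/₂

(a) allowed
(b) forbidden (parity, ΔS, ΔL fail)
(c) forbidden (parity, ΔS, ΔL, ΔJ fail)
(d) forbidden (parity, ΔS, ΔL, ΔJ fail)
(e) forbidden (parity, ΔS, ΔL, ΔJ fail)
(f) allowed
(g) forbidden (parity fails)
(h) forbidden (parity fails)
Total allowed: 2 of 8.

2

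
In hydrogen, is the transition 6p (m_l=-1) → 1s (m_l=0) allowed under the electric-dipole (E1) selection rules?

l: 1 → 0 (Δl = -1). Δl = ±1 passes.
m_l: -1 → 0 (Δm_l = +1). |Δm_l| ≤ 1 passes.
All E1 selection rules are satisfied.

allowed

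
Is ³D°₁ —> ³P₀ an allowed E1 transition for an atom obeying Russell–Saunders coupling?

allowed

Reading off the term symbols: S 1→1, L 2→1, J 1→0, parity odd→even.
Parity must change: odd → even — ✓.
ΔS = 0: S: 1 → 1 — ✓.
ΔJ = 0, ±1 (not J=0↔0): J: 1 → 0, ΔJ = -1 — ✓.
ΔL = 0, ±1 (not L=0↔0): L: 2 → 1, ΔL = -1 — ✓.
All four E1 rules are satisfied.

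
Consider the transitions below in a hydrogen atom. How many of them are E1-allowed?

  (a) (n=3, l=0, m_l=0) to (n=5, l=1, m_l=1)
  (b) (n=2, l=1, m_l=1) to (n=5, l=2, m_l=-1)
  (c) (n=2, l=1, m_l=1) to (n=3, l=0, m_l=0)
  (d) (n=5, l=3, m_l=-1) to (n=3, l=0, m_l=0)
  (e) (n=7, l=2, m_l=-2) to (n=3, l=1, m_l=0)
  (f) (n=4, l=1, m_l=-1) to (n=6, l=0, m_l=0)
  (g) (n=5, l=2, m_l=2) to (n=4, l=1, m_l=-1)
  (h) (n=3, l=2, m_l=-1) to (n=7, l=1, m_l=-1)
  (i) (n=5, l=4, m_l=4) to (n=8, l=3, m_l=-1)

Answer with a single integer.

4

(a) allowed
(b) forbidden — Δm_l = -2 (E1 requires Δm_l = 0, ±1)
(c) allowed
(d) forbidden — Δl = -3 (E1 requires Δl = ±1)
(e) forbidden — Δm_l = +2 (E1 requires Δm_l = 0, ±1)
(f) allowed
(g) forbidden — Δm_l = -3 (E1 requires Δm_l = 0, ±1)
(h) allowed
(i) forbidden — Δm_l = -5 (E1 requires Δm_l = 0, ±1)
Total allowed: 4 of 9.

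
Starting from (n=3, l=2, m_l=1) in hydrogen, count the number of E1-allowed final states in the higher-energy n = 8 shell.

E1 requires Δl = ±1, so l_f ∈ {1, 3}; with 0 ≤ l_f ≤ n_f−1 = 7, the allowed l_f values are {1, 3}.
For l_f = 1: m_f ∈ {m_i−1, m_i, m_i+1} ∩ [−1, 1] = {0, 1} → 2 states.
For l_f = 3: m_f ∈ {m_i−1, m_i, m_i+1} ∩ [−3, 3] = {0, 1, 2} → 3 states.
Total: 5.

5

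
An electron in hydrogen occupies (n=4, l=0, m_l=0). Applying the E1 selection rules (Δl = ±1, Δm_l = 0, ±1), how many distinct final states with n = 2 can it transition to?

E1 requires Δl = ±1, so l_f ∈ {-1, 1}; with 0 ≤ l_f ≤ n_f−1 = 1, the allowed l_f values are {1}.
For l_f = 1: m_f ∈ {m_i−1, m_i, m_i+1} ∩ [−1, 1] = {-1, 0, 1} → 3 states.
Total: 3.

3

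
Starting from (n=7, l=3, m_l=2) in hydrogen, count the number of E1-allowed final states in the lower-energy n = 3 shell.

E1 requires Δl = ±1, so l_f ∈ {2, 4}; with 0 ≤ l_f ≤ n_f−1 = 2, the allowed l_f values are {2}.
For l_f = 2: m_f ∈ {m_i−1, m_i, m_i+1} ∩ [−2, 2] = {1, 2} → 2 states.
Total: 2.

2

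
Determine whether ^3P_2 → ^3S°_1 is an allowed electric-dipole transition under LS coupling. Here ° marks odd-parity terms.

allowed

Initial level: S=1, L=1, J=2, parity even. Final level: S=1, L=0, J=1, parity odd.
ΔJ = 0, ±1 (not J=0↔0): J: 2 → 1, ΔJ = -1 — ok.
Parity must change: even → odd — ok.
ΔS = 0: S: 1 → 1 — ok.
ΔL = 0, ±1 (not L=0↔0): L: 1 → 0, ΔL = -1 — ok.
All four E1 rules are satisfied.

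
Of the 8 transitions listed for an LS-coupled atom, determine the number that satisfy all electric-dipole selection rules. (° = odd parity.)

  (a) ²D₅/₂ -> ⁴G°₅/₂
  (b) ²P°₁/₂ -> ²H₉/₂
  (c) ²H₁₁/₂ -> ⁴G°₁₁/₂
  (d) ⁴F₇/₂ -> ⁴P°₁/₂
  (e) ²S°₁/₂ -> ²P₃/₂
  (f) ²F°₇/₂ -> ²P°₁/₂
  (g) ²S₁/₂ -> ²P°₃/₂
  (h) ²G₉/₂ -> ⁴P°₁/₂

(a) forbidden (ΔS, ΔL fail)
(b) forbidden (ΔL, ΔJ fail)
(c) forbidden (ΔS fails)
(d) forbidden (ΔL, ΔJ fail)
(e) allowed
(f) forbidden (parity, ΔL, ΔJ fail)
(g) allowed
(h) forbidden (ΔS, ΔL, ΔJ fail)
Total allowed: 2 of 8.

2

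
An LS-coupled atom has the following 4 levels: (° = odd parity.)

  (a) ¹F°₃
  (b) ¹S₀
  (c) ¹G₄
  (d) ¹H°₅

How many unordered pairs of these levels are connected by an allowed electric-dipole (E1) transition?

2

(a)–(b): forbidden (ΔL, ΔJ).
(a)–(c): allowed.
(a)–(d): forbidden (parity, ΔL, ΔJ).
(b)–(c): forbidden (parity, ΔL, ΔJ).
(b)–(d): forbidden (ΔL, ΔJ).
(c)–(d): allowed.
Allowed pairs: 2 of 6.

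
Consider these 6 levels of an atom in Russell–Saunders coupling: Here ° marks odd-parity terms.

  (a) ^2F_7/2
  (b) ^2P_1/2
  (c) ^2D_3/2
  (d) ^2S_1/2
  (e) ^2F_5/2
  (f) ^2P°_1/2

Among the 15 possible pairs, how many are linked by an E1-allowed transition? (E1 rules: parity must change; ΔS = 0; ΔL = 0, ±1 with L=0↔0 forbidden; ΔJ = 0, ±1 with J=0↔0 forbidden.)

3

(a)–(b): forbidden (parity, ΔL, ΔJ).
(a)–(c): forbidden (parity, ΔJ).
(a)–(d): forbidden (parity, ΔL, ΔJ).
(a)–(e): forbidden (parity).
(a)–(f): forbidden (ΔL, ΔJ).
(b)–(c): forbidden (parity).
(b)–(d): forbidden (parity).
(b)–(e): forbidden (parity, ΔL, ΔJ).
(b)–(f): allowed.
(c)–(d): forbidden (parity, ΔL).
(c)–(e): forbidden (parity).
(c)–(f): allowed.
(d)–(e): forbidden (parity, ΔL, ΔJ).
(d)–(f): allowed.
(e)–(f): forbidden (ΔL, ΔJ).
Allowed pairs: 3 of 15.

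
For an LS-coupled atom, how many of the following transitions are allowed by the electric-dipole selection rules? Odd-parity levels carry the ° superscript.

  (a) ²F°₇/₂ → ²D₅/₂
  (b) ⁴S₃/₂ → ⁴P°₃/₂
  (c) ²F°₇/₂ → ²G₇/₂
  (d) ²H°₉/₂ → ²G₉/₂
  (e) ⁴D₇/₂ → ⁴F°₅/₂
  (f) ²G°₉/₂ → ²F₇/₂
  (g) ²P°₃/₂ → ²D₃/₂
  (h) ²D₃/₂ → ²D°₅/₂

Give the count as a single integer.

8

(a) allowed
(b) allowed
(c) allowed
(d) allowed
(e) allowed
(f) allowed
(g) allowed
(h) allowed
Total allowed: 8 of 8.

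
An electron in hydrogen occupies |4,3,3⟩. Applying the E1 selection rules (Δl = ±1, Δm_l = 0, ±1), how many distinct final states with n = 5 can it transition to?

E1 requires Δl = ±1, so l_f ∈ {2, 4}; with 0 ≤ l_f ≤ n_f−1 = 4, the allowed l_f values are {2, 4}.
For l_f = 2: m_f ∈ {m_i−1, m_i, m_i+1} ∩ [−2, 2] = {2} → 1 state.
For l_f = 4: m_f ∈ {m_i−1, m_i, m_i+1} ∩ [−4, 4] = {2, 3, 4} → 3 states.
Total: 4.

4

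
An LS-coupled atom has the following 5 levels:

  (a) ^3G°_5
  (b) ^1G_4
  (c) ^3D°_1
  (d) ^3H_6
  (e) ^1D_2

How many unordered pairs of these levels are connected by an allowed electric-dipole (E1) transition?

1

(a)–(b): forbidden (ΔS).
(a)–(c): forbidden (parity, ΔL, ΔJ).
(a)–(d): allowed.
(a)–(e): forbidden (ΔS, ΔL, ΔJ).
(b)–(c): forbidden (ΔS, ΔL, ΔJ).
(b)–(d): forbidden (parity, ΔS, ΔJ).
(b)–(e): forbidden (parity, ΔL, ΔJ).
(c)–(d): forbidden (ΔL, ΔJ).
(c)–(e): forbidden (ΔS).
(d)–(e): forbidden (parity, ΔS, ΔL, ΔJ).
Allowed pairs: 1 of 10.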